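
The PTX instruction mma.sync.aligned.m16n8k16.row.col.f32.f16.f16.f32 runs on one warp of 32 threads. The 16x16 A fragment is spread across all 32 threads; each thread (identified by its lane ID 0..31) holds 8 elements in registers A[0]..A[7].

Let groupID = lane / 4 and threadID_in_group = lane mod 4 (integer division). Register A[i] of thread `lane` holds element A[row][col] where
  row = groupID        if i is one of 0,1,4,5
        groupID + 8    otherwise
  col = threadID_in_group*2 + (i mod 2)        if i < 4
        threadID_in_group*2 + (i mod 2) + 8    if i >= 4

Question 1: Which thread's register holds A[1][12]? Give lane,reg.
6,4

r: 1->gid=1,r8=0  c: 12->c8=1,tid=2,i&1=0
L=1*4+2=6  i=1*4+0*2+0=4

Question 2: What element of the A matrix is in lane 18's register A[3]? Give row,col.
lane 18→18/4=4, 18 mod 4=2
i=3  r:4+8→12  c:2·2+1+0→5

12,5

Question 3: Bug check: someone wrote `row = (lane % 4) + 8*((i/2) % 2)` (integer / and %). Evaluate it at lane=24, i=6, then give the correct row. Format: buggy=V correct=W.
buggy=8 correct=14

`(lane % 4) + 8*((i/2) % 2)`[24,6]=>8
24: grp=6,tig=0
[6] (6+8,0*2+0+8) = (14,8)
row: 8 vs 14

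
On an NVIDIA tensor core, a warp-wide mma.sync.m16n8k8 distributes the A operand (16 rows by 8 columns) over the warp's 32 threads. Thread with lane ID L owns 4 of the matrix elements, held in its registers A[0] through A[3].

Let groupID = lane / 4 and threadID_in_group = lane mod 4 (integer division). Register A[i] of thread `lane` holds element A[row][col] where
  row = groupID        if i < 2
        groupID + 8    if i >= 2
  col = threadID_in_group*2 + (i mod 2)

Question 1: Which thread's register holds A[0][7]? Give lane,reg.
r=0⇒gr=0,Rb=0  c=7⇒th=3,odd=1
L=0*4+3=3  i=0*2+1=1

3,1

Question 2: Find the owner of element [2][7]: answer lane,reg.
11,1

r=2→G=2,rhi=0  c=7→T=3,p=1
L=2*4+3=11  i=0*2+1=1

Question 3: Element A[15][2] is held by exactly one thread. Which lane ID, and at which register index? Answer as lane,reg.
r=15→G=7,rhi=1  c=2→T=1,p=0
L=7*4+1=29  i=1*2+0=2

29,2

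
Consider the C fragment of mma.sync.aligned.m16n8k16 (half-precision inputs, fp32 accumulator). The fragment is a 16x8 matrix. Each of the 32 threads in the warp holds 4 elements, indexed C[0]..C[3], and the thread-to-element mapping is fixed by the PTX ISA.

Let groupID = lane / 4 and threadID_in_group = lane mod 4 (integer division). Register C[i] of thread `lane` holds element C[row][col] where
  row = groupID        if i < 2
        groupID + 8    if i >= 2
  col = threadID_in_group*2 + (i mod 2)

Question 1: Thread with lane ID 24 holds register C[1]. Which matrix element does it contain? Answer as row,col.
6,1

lane 24: gid=6 (24/4), tid=0 (24%4)
i=1: r=6+0=6, c=0*2+1=1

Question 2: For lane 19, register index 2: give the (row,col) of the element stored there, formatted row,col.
12,6

lane 19: gr=4 (19/4), th=3 (19%4)
i=2: r=4+8=12, c=3*2+0=6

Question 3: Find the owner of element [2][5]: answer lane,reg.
r: 2->gid=2,r8=0  c: 5->tid=2,i&1=1
L=2*4+2=10  i=0*2+1=1

10,1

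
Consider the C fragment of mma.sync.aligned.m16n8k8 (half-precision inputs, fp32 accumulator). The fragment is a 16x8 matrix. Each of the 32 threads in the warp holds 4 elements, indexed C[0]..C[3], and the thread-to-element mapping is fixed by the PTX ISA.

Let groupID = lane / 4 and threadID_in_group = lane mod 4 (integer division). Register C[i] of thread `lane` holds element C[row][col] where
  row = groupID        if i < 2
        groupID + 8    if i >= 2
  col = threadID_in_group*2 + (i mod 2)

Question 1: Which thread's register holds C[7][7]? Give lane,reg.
31,1

r=7->g=7,rb=0  c=7->t=3,b0=1
L=7*4+3=31  i=0*2+1=1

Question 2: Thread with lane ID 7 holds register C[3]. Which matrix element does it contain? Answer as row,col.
lane 7: gid=1 (7/4), tid=3 (7%4)
i=3: r=1+8=9, c=3*2+1=7

9,7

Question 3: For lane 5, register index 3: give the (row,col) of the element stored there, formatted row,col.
9,3

lane 5->5/4=1, 5 mod 4=1
i=3  r:1+8->9  c:2·1+1->3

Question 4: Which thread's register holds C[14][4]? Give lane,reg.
26,2

r=14->g=6,rb=1  c=4->t=2,b0=0
L=6*4+2=26  i=1*2+0=2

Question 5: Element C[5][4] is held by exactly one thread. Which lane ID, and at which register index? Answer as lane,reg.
r=5->g=5,rb=0  c=4->t=2,b0=0
L=5*4+2=22  i=0*2+0=0

22,0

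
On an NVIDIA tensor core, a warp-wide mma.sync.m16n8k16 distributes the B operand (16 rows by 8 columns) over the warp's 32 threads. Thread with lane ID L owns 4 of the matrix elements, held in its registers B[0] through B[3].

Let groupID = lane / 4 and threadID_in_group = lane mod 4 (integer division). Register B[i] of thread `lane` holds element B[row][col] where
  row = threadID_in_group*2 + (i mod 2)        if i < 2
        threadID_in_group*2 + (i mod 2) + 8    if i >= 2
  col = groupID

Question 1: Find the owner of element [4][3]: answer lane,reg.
14,0

c:3=>grp=3  r:4=>rB=0,tig=2,lo=0
L=3*4+2=14  i=0*2+0=0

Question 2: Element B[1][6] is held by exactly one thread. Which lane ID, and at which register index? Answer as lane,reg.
24,1

c=6→G=6  r=1→rhi=0,T=0,p=1
L=6*4+0=24  i=0*2+1=1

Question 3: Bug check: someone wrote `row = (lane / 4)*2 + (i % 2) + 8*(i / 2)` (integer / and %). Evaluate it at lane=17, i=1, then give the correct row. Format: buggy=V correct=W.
buggy=9 correct=3

`(lane / 4)*2 + (i % 2) + 8*(i / 2)`[17,1]->9
17: g=4,t=1
[1] (1*2+1+0,4) = (3,4)
row: 9 vs 3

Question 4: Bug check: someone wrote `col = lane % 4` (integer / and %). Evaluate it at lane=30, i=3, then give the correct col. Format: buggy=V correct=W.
buggy=2 correct=7

`lane % 4`[30,3]=>2
lane 30=>30/4=7, 30 mod 4=2
i=3  r:2·2+1+8=>13  c:7
col: 2 vs 7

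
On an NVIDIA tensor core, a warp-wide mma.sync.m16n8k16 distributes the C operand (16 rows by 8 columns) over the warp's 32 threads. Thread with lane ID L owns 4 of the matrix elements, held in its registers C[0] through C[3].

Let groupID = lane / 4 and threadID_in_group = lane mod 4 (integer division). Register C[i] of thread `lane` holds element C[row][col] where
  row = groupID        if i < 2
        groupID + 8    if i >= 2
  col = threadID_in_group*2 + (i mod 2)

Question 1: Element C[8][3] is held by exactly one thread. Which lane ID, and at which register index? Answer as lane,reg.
1,3

r:8=>grp=0,rB=1  c:3=>tig=1,lo=1
L=0*4+1=1  i=1*2+1=3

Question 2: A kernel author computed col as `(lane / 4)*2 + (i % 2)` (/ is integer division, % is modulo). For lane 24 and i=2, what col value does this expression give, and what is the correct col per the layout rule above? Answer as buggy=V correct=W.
`(lane / 4)*2 + (i % 2)`[24,2]⇒12
L=24⇒gr=24>>2=6, th=24&3=0
[2]⇒row 6+8=14  col 0·2+0=0
col: 12 vs 0

buggy=12 correct=0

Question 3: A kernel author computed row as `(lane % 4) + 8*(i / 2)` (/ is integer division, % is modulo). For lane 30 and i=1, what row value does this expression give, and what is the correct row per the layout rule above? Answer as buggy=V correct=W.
buggy=2 correct=7

`(lane % 4) + 8*(i / 2)`[30,1]=>2
lane 30: grp=7 (30/4), tig=2 (30%4)
i=1: r=7+0=7, c=2*2+1=5
row: 2 vs 7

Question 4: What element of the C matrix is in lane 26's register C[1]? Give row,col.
lane 26=>26/4=6, 26 mod 4=2
i=1  r:6+0=>6  c:2·2+1=>5

6,5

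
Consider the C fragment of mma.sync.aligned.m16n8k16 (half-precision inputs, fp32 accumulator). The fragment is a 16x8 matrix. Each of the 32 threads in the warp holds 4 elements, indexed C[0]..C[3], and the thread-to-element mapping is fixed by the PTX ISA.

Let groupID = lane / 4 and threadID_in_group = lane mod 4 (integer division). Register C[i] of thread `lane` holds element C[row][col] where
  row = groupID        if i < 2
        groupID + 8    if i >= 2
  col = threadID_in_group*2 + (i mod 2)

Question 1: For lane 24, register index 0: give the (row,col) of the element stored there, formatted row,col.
6,0

lane 24: G=6 (24/4), T=0 (24%4)
i=0: r=6+0=6, c=0*2+0=0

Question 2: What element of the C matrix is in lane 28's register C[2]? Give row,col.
lane 28→28/4=7, 28 mod 4=0
i=2  r:7+8→15  c:2·0+0→0

15,0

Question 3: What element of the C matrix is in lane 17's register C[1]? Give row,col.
lane 17⇒17/4=4, 17 mod 4=1
i=1  r:4+0⇒4  c:2·1+1⇒3

4,3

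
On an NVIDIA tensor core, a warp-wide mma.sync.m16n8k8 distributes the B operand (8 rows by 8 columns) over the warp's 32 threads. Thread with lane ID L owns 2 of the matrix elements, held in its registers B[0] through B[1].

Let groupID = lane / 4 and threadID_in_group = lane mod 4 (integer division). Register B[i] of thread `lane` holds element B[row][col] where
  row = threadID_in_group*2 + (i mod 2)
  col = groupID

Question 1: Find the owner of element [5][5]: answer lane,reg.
c=5->g=5  r=5->t=2,b0=1
L=5*4+2=22  i=1=1

22,1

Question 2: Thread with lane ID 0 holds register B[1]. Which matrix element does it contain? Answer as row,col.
lane 0: gid=0 (0/4), tid=0 (0%4)
i=1: r=0*2+1=1, c=gid=0

1,0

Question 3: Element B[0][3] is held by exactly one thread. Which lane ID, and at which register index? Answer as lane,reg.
12,0

c=3→G=3  r=0→T=0,p=0
L=3*4+0=12  i=0=0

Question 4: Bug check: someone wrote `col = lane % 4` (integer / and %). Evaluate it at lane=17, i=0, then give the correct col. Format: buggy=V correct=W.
`lane % 4`[17,0]⇒1
L=17⇒gr=17>>2=4, th=17&3=1
[0]⇒row 1·2+0=2  col gr=4
col: 1 vs 4

buggy=1 correct=4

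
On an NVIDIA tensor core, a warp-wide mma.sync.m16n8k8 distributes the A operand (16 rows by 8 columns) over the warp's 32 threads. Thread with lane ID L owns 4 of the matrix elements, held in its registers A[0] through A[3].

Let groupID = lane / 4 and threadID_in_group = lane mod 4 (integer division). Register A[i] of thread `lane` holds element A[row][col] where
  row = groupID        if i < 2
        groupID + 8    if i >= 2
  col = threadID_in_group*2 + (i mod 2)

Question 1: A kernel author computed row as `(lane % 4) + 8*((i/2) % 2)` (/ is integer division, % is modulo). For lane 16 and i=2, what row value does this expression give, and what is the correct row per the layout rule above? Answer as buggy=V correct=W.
`(lane % 4) + 8*((i/2) % 2)`[16,2]⇒8
L=16⇒gr=16>>2=4, th=16&3=0
[2]⇒row 4+8=12  col 0·2+0=0
row: 8 vs 12

buggy=8 correct=12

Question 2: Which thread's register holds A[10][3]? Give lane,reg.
r=10→G=2,rhi=1  c=3→T=1,p=1
L=2*4+1=9  i=1*2+1=3

9,3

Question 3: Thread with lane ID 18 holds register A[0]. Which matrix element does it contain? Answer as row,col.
18: gr=4,th=2
[0] (4+0,2*2+0) = (4,4)

4,4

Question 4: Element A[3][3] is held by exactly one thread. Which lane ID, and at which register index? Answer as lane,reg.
13,1

r=3⇒gr=3,Rb=0  c=3⇒th=1,odd=1
L=3*4+1=13  i=0*2+1=1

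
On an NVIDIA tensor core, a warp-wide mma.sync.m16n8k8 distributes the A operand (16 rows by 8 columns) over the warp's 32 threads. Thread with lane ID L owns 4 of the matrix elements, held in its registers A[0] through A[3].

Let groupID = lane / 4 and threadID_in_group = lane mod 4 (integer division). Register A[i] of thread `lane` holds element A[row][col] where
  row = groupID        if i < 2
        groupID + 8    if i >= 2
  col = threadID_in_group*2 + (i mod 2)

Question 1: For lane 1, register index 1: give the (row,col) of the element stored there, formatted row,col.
lane 1=>1/4=0, 1 mod 4=1
i=1  r:0+0=>0  c:2·1+1=>3

0,3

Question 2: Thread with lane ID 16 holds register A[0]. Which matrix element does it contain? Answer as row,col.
lane 16⇒16/4=4, 16 mod 4=0
i=0  r:4+0⇒4  c:2·0+0⇒0

4,0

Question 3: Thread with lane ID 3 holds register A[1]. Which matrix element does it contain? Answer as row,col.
3: g=0,t=3
[1] (0+0,3*2+1) = (0,7)

0,7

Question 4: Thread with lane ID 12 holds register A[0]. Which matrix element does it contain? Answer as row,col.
3,0

lane 12: gr=3 (12/4), th=0 (12%4)
i=0: r=3+0=3, c=0*2+0=0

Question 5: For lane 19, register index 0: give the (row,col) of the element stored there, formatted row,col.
4,6

19: gr=4,th=3
[0] (4+0,3*2+0) = (4,6)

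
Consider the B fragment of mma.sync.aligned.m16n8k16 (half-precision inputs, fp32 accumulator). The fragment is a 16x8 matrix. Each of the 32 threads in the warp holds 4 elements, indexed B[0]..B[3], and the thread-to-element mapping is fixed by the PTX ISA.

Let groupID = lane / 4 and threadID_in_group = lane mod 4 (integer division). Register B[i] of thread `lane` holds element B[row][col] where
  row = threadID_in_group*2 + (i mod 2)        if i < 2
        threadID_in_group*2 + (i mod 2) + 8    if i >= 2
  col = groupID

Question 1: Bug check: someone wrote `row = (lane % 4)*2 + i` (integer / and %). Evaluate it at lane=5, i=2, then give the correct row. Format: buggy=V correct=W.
buggy=4 correct=10

`(lane % 4)*2 + i`[5,2]⇒4
lane 5⇒5/4=1, 5 mod 4=1
i=2  r:2·1+0+8⇒10  c:1
row: 4 vs 10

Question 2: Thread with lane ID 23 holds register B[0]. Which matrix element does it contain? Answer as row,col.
23: G=5,T=3
[0] (3*2+0+0,5) = (6,5)

6,5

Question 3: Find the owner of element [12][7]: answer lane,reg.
c=7→G=7  r=12→rhi=1,T=2,p=0
L=7*4+2=30  i=1*2+0=2

30,2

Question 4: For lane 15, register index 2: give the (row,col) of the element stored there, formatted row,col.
lane 15⇒15/4=3, 15 mod 4=3
i=2  r:2·3+0+8⇒14  c:3

14,3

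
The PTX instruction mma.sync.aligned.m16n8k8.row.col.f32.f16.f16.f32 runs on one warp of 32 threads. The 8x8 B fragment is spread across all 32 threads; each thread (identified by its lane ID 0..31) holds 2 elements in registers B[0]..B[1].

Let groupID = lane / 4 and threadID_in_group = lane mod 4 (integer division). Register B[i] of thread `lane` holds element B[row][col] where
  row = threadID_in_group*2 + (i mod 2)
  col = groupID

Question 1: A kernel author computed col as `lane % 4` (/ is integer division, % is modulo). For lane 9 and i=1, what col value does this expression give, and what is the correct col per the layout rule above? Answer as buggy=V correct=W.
buggy=1 correct=2

`lane % 4`[9,1]->1
lane 9: gid=2 (9/4), tid=1 (9%4)
i=1: r=1*2+1=3, c=gid=2
col: 1 vs 2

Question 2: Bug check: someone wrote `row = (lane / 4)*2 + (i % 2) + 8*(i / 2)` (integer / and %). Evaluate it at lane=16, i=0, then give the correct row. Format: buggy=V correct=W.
`(lane / 4)*2 + (i % 2) + 8*(i / 2)`[16,0]->8
lane 16: g=4 (16/4), t=0 (16%4)
i=0: r=0*2+0=0, c=g=4
row: 8 vs 0

buggy=8 correct=0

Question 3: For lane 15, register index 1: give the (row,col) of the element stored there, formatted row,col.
L=15=>grp=15>>2=3, tig=15&3=3
[1]=>row 3·2+1=7  col grp=3

7,3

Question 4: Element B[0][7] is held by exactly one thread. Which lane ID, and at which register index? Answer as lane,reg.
28,0

c=7⇒gr=7  r=0⇒th=0,odd=0
L=7*4+0=28  i=0=0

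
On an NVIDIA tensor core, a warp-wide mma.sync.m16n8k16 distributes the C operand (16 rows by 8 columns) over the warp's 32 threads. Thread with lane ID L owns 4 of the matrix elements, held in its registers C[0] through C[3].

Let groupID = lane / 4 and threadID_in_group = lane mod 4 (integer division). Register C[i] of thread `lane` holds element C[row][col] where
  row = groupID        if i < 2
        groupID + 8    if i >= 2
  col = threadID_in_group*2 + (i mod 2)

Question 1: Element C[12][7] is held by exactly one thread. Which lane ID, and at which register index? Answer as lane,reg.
r:12=>grp=4,rB=1  c:7=>tig=3,lo=1
L=4*4+3=19  i=1*2+1=3

19,3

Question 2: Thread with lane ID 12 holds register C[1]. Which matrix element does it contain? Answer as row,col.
3,1

L=12=>grp=12>>2=3, tig=12&3=0
[1]=>row 3+0=3  col 0·2+1=1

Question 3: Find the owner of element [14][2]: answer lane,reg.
r=14→G=6,rhi=1  c=2→T=1,p=0
L=6*4+1=25  i=1*2+0=2

25,2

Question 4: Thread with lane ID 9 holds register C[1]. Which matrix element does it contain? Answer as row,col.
2,3

9: g=2,t=1
[1] (2+0,1*2+1) = (2,3)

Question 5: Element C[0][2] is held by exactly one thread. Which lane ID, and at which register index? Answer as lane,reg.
1,0

r=0⇒gr=0,Rb=0  c=2⇒th=1,odd=0
L=0*4+1=1  i=0*2+0=0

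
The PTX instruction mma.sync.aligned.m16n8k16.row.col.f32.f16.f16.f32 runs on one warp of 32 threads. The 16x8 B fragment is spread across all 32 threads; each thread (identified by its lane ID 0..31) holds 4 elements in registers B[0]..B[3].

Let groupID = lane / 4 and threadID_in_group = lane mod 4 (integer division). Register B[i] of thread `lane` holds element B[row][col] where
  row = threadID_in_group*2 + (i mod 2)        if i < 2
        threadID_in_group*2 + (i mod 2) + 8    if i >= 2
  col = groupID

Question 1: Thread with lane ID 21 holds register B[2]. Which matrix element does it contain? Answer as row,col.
21: gr=5,th=1
[2] (1*2+0+8,5) = (10,5)

10,5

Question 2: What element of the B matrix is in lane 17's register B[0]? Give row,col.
L=17->g=17>>2=4, t=17&3=1
[0]->row 1·2+0+0=2  col g=4

2,4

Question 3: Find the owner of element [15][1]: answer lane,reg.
7,3

c:1=>grp=1  r:15=>rB=1,tig=3,lo=1
L=1*4+3=7  i=1*2+1=3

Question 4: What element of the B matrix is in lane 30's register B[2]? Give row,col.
12,7

L=30->g=30>>2=7, t=30&3=2
[2]->row 2·2+0+8=12  col g=7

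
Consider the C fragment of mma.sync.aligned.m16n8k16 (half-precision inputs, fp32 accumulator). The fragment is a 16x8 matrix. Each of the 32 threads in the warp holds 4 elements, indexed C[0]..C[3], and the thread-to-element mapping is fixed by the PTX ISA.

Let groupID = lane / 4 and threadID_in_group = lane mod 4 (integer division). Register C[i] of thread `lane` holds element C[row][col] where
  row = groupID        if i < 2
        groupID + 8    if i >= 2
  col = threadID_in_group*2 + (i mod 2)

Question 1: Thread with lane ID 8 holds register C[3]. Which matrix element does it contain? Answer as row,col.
L=8->gid=8>>2=2, tid=8&3=0
[3]->row 2+8=10  col 0·2+1=1

10,1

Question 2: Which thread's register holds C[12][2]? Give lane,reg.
r=12->g=4,rb=1  c=2->t=1,b0=0
L=4*4+1=17  i=1*2+0=2

17,2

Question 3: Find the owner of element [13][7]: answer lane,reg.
r=13⇒gr=5,Rb=1  c=7⇒th=3,odd=1
L=5*4+3=23  i=1*2+1=3

23,3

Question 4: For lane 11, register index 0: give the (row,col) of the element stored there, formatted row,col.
11: g=2,t=3
[0] (2+0,3*2+0) = (2,6)

2,6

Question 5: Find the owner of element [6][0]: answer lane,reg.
24,0

r=6→G=6,rhi=0  c=0→T=0,p=0
L=6*4+0=24  i=0*2+0=0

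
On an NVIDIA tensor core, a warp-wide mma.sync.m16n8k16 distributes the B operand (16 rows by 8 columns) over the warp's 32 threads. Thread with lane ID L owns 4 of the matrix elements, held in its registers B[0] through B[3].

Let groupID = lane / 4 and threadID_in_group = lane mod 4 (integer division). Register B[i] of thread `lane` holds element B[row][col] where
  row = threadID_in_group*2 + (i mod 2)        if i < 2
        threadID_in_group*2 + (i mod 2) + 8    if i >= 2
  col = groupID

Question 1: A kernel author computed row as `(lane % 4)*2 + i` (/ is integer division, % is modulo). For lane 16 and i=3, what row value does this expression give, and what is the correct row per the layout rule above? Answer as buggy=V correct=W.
`(lane % 4)*2 + i`[16,3]->3
lane 16: g=4 (16/4), t=0 (16%4)
i=3: r=0*2+1+8=9, c=g=4
row: 3 vs 9

buggy=3 correct=9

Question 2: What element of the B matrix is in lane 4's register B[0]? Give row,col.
0,1

lane 4: gid=1 (4/4), tid=0 (4%4)
i=0: r=0*2+0+0=0, c=gid=1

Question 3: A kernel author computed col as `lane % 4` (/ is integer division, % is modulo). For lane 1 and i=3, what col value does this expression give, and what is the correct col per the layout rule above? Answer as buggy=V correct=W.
`lane % 4`[1,3]⇒1
1: gr=0,th=1
[3] (1*2+1+8,0) = (11,0)
col: 1 vs 0

buggy=1 correct=0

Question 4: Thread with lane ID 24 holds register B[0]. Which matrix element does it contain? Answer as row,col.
0,6

24: grp=6,tig=0
[0] (0*2+0+0,6) = (0,6)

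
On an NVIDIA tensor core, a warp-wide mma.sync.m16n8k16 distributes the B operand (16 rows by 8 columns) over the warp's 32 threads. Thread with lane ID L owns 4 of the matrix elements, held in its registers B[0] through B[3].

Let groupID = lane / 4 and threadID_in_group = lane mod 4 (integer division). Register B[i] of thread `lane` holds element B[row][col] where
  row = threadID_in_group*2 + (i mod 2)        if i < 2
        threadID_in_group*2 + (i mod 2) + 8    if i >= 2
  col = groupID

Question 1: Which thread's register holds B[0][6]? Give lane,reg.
c=6⇒gr=6  r=0⇒Rb=0,th=0,odd=0
L=6*4+0=24  i=0*2+0=0

24,0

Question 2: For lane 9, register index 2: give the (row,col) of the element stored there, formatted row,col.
10,2

9: grp=2,tig=1
[2] (1*2+0+8,2) = (10,2)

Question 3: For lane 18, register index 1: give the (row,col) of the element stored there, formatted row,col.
L=18->g=18>>2=4, t=18&3=2
[1]->row 2·2+1+0=5  col g=4

5,4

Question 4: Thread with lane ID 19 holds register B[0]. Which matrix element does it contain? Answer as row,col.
6,4

lane 19→19/4=4, 19 mod 4=3
i=0  r:2·3+0+0→6  c:4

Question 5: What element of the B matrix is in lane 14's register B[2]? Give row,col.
lane 14⇒14/4=3, 14 mod 4=2
i=2  r:2·2+0+8⇒12  c:3

12,3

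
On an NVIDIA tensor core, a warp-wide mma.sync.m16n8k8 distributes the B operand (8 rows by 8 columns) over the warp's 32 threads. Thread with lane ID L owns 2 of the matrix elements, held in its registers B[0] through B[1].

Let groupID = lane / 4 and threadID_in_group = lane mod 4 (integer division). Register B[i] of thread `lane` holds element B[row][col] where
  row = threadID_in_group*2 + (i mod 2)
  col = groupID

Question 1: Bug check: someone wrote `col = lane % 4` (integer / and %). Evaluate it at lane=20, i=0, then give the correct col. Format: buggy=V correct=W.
`lane % 4`[20,0]->0
lane 20->20/4=5, 20 mod 4=0
i=0  r:2·0+0->0  c:5
col: 0 vs 5

buggy=0 correct=5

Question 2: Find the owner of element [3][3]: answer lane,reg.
13,1

c: 3->gid=3  r: 3->tid=1,i&1=1
L=3*4+1=13  i=1=1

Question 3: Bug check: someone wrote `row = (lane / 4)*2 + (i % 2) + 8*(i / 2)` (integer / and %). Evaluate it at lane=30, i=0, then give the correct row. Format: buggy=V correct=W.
buggy=14 correct=4

`(lane / 4)*2 + (i % 2) + 8*(i / 2)`[30,0]=>14
lane 30=>30/4=7, 30 mod 4=2
i=0  r:2·2+0=>4  c:7
row: 14 vs 4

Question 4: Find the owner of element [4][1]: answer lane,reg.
6,0

c=1->g=1  r=4->t=2,b0=0
L=1*4+2=6  i=0=0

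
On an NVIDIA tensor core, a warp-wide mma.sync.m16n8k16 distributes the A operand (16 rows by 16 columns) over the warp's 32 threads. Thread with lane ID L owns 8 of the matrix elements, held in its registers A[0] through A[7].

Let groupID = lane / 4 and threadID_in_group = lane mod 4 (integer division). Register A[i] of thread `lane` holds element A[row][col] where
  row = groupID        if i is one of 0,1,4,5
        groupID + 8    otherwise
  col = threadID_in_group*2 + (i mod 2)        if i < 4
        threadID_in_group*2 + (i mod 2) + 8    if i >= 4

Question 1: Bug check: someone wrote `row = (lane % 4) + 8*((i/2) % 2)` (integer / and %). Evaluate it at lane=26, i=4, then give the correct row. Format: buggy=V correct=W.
buggy=2 correct=6

`(lane % 4) + 8*((i/2) % 2)`[26,4]=>2
lane 26: grp=6 (26/4), tig=2 (26%4)
i=4: r=6+0=6, c=2*2+0+8=12
row: 2 vs 6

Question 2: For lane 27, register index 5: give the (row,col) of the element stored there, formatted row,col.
6,15

27: G=6,T=3
[5] (6+0,3*2+1+8) = (6,15)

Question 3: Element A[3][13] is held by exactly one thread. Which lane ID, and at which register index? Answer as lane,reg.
r: 3->gid=3,r8=0  c: 13->c8=1,tid=2,i&1=1
L=3*4+2=14  i=1*4+0*2+1=5

14,5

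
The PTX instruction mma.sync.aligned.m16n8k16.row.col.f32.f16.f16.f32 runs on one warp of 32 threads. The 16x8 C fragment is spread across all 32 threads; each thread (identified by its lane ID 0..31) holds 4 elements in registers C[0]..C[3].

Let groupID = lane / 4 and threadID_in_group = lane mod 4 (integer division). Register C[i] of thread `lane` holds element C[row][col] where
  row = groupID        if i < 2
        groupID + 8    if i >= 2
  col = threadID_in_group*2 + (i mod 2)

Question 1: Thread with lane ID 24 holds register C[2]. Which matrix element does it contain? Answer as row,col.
14,0

24: g=6,t=0
[2] (6+8,0*2+0) = (14,0)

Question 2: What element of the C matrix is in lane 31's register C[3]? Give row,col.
15,7

31: gid=7,tid=3
[3] (7+8,3*2+1) = (15,7)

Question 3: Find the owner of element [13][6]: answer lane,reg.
23,2

r=13→G=5,rhi=1  c=6→T=3,p=0
L=5*4+3=23  i=1*2+0=2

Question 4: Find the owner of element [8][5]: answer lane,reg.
r: 8->gid=0,r8=1  c: 5->tid=2,i&1=1
L=0*4+2=2  i=1*2+1=3

2,3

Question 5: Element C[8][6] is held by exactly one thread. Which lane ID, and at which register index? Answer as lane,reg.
r=8->g=0,rb=1  c=6->t=3,b0=0
L=0*4+3=3  i=1*2+0=2

3,2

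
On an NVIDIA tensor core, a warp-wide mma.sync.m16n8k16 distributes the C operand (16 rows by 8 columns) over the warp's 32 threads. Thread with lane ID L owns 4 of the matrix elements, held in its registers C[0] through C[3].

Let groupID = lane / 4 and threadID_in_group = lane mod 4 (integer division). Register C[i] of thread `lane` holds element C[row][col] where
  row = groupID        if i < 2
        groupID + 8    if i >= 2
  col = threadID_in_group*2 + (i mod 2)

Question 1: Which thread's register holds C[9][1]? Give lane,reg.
4,3

r: 9->gid=1,r8=1  c: 1->tid=0,i&1=1
L=1*4+0=4  i=1*2+1=3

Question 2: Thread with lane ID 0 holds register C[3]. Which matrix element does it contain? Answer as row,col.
lane 0: G=0 (0/4), T=0 (0%4)
i=3: r=0+8=8, c=0*2+1=1

8,1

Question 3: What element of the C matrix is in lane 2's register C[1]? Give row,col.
lane 2: gr=0 (2/4), th=2 (2%4)
i=1: r=0+0=0, c=2*2+1=5

0,5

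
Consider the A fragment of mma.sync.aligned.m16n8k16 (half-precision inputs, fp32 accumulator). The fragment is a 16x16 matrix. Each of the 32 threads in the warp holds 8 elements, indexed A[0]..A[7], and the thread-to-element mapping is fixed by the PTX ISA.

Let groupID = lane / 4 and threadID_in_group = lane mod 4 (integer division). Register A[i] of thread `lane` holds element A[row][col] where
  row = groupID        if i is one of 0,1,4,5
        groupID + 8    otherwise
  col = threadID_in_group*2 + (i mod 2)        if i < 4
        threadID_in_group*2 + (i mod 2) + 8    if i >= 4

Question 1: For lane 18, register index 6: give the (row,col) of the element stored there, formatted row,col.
12,12

lane 18: gid=4 (18/4), tid=2 (18%4)
i=6: r=4+8=12, c=2*2+0+8=12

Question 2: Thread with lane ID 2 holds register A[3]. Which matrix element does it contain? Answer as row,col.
8,5

lane 2->2/4=0, 2 mod 4=2
i=3  r:0+8->8  c:2·2+1+0->5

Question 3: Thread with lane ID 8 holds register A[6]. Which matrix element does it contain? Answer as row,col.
10,8

L=8->gid=8>>2=2, tid=8&3=0
[6]->row 2+8=10  col 0·2+0+8=8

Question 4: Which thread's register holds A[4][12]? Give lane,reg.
r=4⇒gr=4,Rb=0  c=12⇒Cb=1,th=2,odd=0
L=4*4+2=18  i=1*4+0*2+0=4

18,4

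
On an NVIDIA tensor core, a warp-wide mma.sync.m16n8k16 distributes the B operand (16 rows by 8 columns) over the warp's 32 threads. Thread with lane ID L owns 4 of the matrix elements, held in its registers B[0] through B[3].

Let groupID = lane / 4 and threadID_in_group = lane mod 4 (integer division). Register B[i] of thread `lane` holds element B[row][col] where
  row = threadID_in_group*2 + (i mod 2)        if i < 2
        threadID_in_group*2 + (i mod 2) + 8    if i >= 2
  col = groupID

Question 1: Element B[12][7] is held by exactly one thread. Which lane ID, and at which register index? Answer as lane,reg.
c=7->g=7  r=12->rb=1,t=2,b0=0
L=7*4+2=30  i=1*2+0=2

30,2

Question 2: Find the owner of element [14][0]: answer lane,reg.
c=0→G=0  r=14→rhi=1,T=3,p=0
L=0*4+3=3  i=1*2+0=2

3,2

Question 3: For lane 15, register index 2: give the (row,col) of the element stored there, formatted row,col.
14,3

L=15=>grp=15>>2=3, tig=15&3=3
[2]=>row 3·2+0+8=14  col grp=3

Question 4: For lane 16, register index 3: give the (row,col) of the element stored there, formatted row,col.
9,4

lane 16->16/4=4, 16 mod 4=0
i=3  r:2·0+1+8->9  c:4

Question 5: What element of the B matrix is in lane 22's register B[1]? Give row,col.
5,5

lane 22->22/4=5, 22 mod 4=2
i=1  r:2·2+1+0->5  c:5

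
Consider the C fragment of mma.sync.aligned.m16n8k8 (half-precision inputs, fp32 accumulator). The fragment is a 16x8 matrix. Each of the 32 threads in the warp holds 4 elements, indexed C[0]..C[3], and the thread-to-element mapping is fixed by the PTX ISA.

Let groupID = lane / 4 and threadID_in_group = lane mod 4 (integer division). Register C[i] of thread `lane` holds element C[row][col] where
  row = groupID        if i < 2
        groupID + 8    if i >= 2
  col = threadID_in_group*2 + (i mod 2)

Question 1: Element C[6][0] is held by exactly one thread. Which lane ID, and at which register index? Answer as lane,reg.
24,0

r=6->g=6,rb=0  c=0->t=0,b0=0
L=6*4+0=24  i=0*2+0=0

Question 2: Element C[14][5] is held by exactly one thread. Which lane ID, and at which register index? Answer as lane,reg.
26,3

r=14->g=6,rb=1  c=5->t=2,b0=1
L=6*4+2=26  i=1*2+1=3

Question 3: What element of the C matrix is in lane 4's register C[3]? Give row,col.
lane 4: g=1 (4/4), t=0 (4%4)
i=3: r=1+8=9, c=0*2+1=1

9,1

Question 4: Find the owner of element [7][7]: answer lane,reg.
r=7⇒gr=7,Rb=0  c=7⇒th=3,odd=1
L=7*4+3=31  i=0*2+1=1

31,1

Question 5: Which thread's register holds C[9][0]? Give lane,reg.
4,2

r=9⇒gr=1,Rb=1  c=0⇒th=0,odd=0
L=1*4+0=4  i=1*2+0=2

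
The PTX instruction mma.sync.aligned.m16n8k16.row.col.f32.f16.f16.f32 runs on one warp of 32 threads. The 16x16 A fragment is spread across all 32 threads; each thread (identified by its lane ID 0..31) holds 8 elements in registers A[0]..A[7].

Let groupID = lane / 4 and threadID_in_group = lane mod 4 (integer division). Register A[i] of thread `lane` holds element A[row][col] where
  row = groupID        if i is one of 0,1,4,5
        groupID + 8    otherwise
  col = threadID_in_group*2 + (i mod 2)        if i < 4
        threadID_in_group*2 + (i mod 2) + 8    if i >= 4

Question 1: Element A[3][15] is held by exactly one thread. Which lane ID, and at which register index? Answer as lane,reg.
r=3⇒gr=3,Rb=0  c=15⇒Cb=1,th=3,odd=1
L=3*4+3=15  i=1*4+0*2+1=5

15,5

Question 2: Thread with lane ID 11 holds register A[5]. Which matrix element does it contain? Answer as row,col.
2,15

lane 11⇒11/4=2, 11 mod 4=3
i=5  r:2+0⇒2  c:2·3+1+8⇒15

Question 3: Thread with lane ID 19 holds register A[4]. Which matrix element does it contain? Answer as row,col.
4,14

lane 19: gr=4 (19/4), th=3 (19%4)
i=4: r=4+0=4, c=3*2+0+8=14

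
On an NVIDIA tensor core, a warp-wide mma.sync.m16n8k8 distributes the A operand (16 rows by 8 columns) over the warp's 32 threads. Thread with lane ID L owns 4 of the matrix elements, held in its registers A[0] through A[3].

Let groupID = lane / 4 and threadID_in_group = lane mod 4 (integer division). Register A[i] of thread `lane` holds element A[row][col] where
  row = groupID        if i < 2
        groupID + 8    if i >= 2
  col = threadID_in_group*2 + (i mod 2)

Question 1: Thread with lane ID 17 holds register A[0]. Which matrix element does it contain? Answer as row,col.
4,2

17: gid=4,tid=1
[0] (4+0,1*2+0) = (4,2)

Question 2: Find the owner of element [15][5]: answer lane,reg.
r=15→G=7,rhi=1  c=5→T=2,p=1
L=7*4+2=30  i=1*2+1=3

30,3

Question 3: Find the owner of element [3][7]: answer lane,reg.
r=3->g=3,rb=0  c=7->t=3,b0=1
L=3*4+3=15  i=0*2+1=1

15,1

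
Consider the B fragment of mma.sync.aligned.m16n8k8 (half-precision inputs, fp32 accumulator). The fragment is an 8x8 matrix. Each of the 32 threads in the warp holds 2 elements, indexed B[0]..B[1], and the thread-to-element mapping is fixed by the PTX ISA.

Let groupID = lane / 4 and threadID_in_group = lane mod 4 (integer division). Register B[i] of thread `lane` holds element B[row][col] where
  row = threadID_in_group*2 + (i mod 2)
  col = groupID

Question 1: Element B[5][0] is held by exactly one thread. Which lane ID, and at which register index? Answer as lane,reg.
2,1

c=0→G=0  r=5→T=2,p=1
L=0*4+2=2  i=1=1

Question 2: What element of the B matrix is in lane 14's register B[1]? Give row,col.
lane 14→14/4=3, 14 mod 4=2
i=1  r:2·2+1→5  c:3

5,3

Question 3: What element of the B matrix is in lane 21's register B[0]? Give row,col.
2,5

lane 21: grp=5 (21/4), tig=1 (21%4)
i=0: r=1*2+0=2, c=grp=5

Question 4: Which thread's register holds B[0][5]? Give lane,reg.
20,0

c=5⇒gr=5  r=0⇒th=0,odd=0
L=5*4+0=20  i=0=0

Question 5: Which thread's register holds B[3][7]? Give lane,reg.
29,1

c: 7->gid=7  r: 3->tid=1,i&1=1
L=7*4+1=29  i=1=1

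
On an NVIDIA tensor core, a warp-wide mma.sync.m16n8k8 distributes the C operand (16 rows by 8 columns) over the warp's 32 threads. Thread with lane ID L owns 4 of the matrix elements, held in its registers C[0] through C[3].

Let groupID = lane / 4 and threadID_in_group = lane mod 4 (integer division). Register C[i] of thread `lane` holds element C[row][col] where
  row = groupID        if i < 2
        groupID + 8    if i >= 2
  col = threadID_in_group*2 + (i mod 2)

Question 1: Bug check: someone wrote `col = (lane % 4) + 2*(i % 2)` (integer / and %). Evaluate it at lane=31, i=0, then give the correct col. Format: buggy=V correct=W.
buggy=3 correct=6

`(lane % 4) + 2*(i % 2)`[31,0]=>3
L=31=>grp=31>>2=7, tig=31&3=3
[0]=>row 7+0=7  col 3·2+0=6
col: 3 vs 6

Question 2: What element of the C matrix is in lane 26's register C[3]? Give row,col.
14,5

lane 26: gr=6 (26/4), th=2 (26%4)
i=3: r=6+8=14, c=2*2+1=5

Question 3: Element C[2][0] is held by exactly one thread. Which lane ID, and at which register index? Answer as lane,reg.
8,0

r:2=>grp=2,rB=0  c:0=>tig=0,lo=0
L=2*4+0=8  i=0*2+0=0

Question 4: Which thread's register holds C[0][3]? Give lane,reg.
r=0->g=0,rb=0  c=3->t=1,b0=1
L=0*4+1=1  i=0*2+1=1

1,1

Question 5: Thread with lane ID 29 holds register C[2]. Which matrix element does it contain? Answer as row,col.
29: grp=7,tig=1
[2] (7+8,1*2+0) = (15,2)

15,2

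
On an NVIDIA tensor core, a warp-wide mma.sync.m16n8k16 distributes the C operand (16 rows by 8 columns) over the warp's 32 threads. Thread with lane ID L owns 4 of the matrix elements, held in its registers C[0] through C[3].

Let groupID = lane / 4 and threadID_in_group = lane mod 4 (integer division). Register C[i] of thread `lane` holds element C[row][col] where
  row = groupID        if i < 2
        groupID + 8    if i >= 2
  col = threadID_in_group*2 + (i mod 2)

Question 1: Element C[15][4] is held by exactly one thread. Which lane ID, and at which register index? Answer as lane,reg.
r=15→G=7,rhi=1  c=4→T=2,p=0
L=7*4+2=30  i=1*2+0=2

30,2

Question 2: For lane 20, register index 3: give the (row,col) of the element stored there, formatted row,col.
13,1

lane 20=>20/4=5, 20 mod 4=0
i=3  r:5+8=>13  c:2·0+1=>1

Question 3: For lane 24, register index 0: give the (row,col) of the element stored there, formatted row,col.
6,0

24: gid=6,tid=0
[0] (6+0,0*2+0) = (6,0)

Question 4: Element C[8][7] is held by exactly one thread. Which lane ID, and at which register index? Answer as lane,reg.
r=8⇒gr=0,Rb=1  c=7⇒th=3,odd=1
L=0*4+3=3  i=1*2+1=3

3,3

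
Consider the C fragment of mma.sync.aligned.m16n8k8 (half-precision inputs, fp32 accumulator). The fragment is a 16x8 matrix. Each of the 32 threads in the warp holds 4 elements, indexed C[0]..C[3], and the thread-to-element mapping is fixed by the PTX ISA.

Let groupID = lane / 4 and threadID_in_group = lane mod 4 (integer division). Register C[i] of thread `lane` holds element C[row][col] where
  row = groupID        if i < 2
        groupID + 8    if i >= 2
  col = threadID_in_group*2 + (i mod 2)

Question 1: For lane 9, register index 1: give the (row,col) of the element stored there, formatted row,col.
2,3

lane 9->9/4=2, 9 mod 4=1
i=1  r:2+0->2  c:2·1+1->3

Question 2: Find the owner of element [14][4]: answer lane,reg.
r: 14->gid=6,r8=1  c: 4->tid=2,i&1=0
L=6*4+2=26  i=1*2+0=2

26,2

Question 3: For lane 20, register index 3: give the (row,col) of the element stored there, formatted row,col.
20: gr=5,th=0
[3] (5+8,0*2+1) = (13,1)

13,1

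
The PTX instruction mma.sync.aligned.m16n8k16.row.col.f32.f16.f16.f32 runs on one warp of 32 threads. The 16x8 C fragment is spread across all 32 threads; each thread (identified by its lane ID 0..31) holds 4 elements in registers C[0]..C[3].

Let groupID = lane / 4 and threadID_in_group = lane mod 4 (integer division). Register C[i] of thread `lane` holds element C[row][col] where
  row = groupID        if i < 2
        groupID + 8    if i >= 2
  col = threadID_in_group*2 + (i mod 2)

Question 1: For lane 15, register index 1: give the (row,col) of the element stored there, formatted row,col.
3,7

lane 15: grp=3 (15/4), tig=3 (15%4)
i=1: r=3+0=3, c=3*2+1=7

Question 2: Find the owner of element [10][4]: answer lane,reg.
10,2

r:10=>grp=2,rB=1  c:4=>tig=2,lo=0
L=2*4+2=10  i=1*2+0=2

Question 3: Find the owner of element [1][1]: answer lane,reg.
r=1->g=1,rb=0  c=1->t=0,b0=1
L=1*4+0=4  i=0*2+1=1

4,1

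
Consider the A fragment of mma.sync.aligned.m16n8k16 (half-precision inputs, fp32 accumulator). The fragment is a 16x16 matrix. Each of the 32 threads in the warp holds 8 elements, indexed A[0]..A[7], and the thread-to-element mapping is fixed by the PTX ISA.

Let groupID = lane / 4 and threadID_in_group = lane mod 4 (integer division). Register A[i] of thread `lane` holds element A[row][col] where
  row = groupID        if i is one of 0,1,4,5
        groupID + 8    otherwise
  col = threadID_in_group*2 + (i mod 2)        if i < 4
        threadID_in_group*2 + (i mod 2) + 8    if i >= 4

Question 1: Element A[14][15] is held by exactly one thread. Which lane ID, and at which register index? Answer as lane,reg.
r=14->g=6,rb=1  c=15->cb=1,t=3,b0=1
L=6*4+3=27  i=1*4+1*2+1=7

27,7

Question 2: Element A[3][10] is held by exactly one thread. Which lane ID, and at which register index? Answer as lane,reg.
r=3->g=3,rb=0  c=10->cb=1,t=1,b0=0
L=3*4+1=13  i=1*4+0*2+0=4

13,4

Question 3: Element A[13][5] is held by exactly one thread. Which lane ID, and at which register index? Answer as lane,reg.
22,3

r=13->g=5,rb=1  c=5->cb=0,t=2,b0=1
L=5*4+2=22  i=0*4+1*2+1=3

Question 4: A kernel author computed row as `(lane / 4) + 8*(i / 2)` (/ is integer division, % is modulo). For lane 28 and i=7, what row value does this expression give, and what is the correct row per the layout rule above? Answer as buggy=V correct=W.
`(lane / 4) + 8*(i / 2)`[28,7]->31
28: gid=7,tid=0
[7] (7+8,0*2+1+8) = (15,9)
row: 31 vs 15

buggy=31 correct=15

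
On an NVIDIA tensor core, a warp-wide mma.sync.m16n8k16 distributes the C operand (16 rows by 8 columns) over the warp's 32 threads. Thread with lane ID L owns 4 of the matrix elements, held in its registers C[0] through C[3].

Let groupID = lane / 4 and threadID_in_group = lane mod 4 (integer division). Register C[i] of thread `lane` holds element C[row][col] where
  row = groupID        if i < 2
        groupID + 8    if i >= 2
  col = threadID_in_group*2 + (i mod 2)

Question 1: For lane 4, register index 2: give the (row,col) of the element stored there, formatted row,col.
L=4->g=4>>2=1, t=4&3=0
[2]->row 1+8=9  col 0·2+0=0

9,0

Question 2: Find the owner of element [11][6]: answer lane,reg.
15,2

r=11⇒gr=3,Rb=1  c=6⇒th=3,odd=0
L=3*4+3=15  i=1*2+0=2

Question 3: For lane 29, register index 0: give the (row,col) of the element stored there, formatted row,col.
7,2

29: gid=7,tid=1
[0] (7+0,1*2+0) = (7,2)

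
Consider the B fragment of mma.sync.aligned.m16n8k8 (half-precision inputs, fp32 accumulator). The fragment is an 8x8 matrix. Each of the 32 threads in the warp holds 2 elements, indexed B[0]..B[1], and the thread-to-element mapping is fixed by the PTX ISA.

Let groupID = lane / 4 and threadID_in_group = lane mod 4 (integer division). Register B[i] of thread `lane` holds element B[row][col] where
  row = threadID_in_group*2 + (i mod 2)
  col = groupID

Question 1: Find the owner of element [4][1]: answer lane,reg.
c=1->g=1  r=4->t=2,b0=0
L=1*4+2=6  i=0=0

6,0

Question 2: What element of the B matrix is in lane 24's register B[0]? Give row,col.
0,6

lane 24: gr=6 (24/4), th=0 (24%4)
i=0: r=0*2+0=0, c=gr=6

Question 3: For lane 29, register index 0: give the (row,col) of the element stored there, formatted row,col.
2,7

L=29->gid=29>>2=7, tid=29&3=1
[0]->row 1·2+0=2  col gid=7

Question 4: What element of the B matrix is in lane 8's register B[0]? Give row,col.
L=8=>grp=8>>2=2, tig=8&3=0
[0]=>row 0·2+0=0  col grp=2

0,2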